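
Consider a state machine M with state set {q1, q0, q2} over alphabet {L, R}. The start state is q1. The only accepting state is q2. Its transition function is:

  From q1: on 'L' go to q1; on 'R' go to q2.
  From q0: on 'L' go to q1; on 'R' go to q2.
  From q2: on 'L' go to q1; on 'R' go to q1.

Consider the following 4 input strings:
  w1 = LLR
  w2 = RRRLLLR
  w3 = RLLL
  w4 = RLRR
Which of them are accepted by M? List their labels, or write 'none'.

w1, w2

w1: q1 → q1 → q1 → q2  → end q2, accepted
w2: q1 → q2 → q1 → q2 → q1 → q1 → q1 → q2  → end q2, accepted
w3: q1 → q2 → q1 → q1 → q1  → end q1, rejected
w4: q1 → q2 → q1 → q2 → q1  → end q1, rejected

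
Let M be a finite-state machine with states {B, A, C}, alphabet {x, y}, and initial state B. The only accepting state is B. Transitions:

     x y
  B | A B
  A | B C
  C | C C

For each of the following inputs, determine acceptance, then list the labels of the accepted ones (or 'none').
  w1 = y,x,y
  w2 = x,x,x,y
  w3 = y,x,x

w1: Trace: B -y-> B -x-> A -y-> C  → end C, rejected
w2: Trace: B -x-> A -x-> B -x-> A -y-> C  → end C, rejected
w3: Trace: B -y-> B -x-> A -x-> B  → end B, accepted

w3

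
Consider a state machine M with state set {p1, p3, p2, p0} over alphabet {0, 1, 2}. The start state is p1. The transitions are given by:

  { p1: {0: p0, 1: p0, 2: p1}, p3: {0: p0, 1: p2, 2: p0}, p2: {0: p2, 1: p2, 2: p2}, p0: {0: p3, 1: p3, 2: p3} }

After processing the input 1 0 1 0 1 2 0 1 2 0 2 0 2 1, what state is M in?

p2

start at p1
read '1': p1 → p0
read '0': p0 → p3
read '1': p3 → p2
read '0': p2 → p2
read '1': p2 → p2
read '2': p2 → p2
read '0': p2 → p2
read '1': p2 → p2
read '2': p2 → p2
read '0': p2 → p2
read '2': p2 → p2
read '0': p2 → p2
read '2': p2 → p2
read '1': p2 → p2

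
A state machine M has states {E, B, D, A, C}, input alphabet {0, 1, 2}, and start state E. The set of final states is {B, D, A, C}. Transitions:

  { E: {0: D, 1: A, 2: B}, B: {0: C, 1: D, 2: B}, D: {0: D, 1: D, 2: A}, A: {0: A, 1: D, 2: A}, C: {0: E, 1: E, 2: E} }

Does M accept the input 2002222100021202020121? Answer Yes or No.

Yes

start at E
read '2': E → B
read '0': B → C
read '0': C → E
read '2': E → B
read '2': B → B
read '2': B → B
read '2': B → B
read '1': B → D
read '0': D → D
read '0': D → D
read '0': D → D
read '2': D → A
read '1': A → D
read '2': D → A
read '0': A → A
read '2': A → A
read '0': A → A
read '2': A → A
read '0': A → A
read '1': A → D
read '2': D → A
read '1': A → D
End state D is accepting.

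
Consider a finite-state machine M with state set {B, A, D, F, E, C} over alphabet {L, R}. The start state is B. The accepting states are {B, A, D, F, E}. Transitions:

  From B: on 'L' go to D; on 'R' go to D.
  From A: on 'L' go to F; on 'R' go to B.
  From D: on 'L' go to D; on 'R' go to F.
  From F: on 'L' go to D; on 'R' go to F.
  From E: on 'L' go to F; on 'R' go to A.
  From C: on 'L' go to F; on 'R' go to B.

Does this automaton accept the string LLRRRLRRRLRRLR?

Yes

Trace: B -L-> D -L-> D -R-> F -R-> F -R-> F -L-> D -R-> F -R-> F -R-> F -L-> D -R-> F -R-> F -L-> D -R-> F
End state F is accepting.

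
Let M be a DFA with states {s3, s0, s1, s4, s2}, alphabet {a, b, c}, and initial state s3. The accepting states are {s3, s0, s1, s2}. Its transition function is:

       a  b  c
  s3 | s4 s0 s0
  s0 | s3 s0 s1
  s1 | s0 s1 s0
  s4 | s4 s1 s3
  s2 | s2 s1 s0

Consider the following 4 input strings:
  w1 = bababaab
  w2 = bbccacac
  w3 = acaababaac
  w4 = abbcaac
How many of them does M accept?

w1: s3 → s0 → s3 → s0 → s3 → s0 → s3 → s4 → s1  → end s1, accepted
w2: s3 → s0 → s0 → s1 → s0 → s3 → s0 → s3 → s0  → end s0, accepted
w3: s3 → s4 → s3 → s4 → s4 → s1 → s0 → s0 → s3 → s4 → s3  → end s3, accepted
w4: s3 → s4 → s1 → s1 → s0 → s3 → s4 → s3  → end s3, accepted

4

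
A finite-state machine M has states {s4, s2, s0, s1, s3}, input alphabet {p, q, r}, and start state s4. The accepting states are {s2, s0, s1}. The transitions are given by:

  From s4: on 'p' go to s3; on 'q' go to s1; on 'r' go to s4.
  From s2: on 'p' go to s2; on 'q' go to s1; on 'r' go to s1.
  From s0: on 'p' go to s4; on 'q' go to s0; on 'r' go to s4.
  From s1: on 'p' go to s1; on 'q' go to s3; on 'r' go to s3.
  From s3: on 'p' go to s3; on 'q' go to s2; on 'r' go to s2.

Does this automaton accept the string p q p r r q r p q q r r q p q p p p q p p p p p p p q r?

Yes

Trace: s4 -p-> s3 -q-> s2 -p-> s2 -r-> s1 -r-> s3 -q-> s2 -r-> s1 -p-> s1 -q-> s3 -q-> s2 -r-> s1 -r-> s3 -q-> s2 -p-> s2 -q-> s1 -p-> s1 -p-> s1 -p-> s1 -q-> s3 -p-> s3 -p-> s3 -p-> s3 -p-> s3 -p-> s3 -p-> s3 -p-> s3 -q-> s2 -r-> s1
End state s1 is accepting.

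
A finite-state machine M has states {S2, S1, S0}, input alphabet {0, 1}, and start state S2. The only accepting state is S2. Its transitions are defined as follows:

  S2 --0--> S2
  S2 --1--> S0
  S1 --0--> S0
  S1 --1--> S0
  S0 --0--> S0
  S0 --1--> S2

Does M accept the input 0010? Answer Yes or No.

Trace: S2 -0-> S2 -0-> S2 -1-> S0 -0-> S0
End state S0 is not accepting.

No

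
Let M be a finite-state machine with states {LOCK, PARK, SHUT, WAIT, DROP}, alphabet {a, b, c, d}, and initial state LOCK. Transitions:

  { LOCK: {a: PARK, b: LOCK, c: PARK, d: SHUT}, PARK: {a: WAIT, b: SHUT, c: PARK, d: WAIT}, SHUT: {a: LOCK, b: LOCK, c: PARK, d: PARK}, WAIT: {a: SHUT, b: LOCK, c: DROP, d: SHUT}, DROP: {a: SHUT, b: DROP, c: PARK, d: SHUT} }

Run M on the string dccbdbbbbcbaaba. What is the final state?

LOCK → SHUT → PARK → PARK → SHUT → PARK → SHUT → LOCK → LOCK → LOCK → PARK → SHUT → LOCK → PARK → SHUT → LOCK

LOCK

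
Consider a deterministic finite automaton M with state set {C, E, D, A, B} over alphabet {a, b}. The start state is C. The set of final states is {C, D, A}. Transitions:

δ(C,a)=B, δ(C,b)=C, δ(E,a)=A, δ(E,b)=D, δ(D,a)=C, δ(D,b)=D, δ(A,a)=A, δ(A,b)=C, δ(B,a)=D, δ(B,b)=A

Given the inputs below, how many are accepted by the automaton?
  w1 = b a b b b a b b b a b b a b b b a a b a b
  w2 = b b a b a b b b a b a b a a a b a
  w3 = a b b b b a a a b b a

w1: Trace: C -b-> C -a-> B -b-> A -b-> C -b-> C -a-> B -b-> A -b-> C -b-> C -a-> B -b-> A -b-> C -a-> B -b-> A -b-> C -b-> C -a-> B -a-> D -b-> D -a-> C -b-> C  → end C, accepted
w2: Trace: C -b-> C -b-> C -a-> B -b-> A -a-> A -b-> C -b-> C -b-> C -a-> B -b-> A -a-> A -b-> C -a-> B -a-> D -a-> C -b-> C -a-> B  → end B, rejected
w3: Trace: C -a-> B -b-> A -b-> C -b-> C -b-> C -a-> B -a-> D -a-> C -b-> C -b-> C -a-> B  → end B, rejected

1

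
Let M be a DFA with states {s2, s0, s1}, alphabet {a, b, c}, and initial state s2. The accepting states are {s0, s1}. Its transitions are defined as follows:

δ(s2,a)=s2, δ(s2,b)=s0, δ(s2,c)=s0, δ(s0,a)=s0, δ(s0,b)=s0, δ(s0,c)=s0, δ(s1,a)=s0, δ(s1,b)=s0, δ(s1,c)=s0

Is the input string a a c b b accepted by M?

s2 → s2 → s2 → s0 → s0 → s0
End state s0 is accepting.

Yes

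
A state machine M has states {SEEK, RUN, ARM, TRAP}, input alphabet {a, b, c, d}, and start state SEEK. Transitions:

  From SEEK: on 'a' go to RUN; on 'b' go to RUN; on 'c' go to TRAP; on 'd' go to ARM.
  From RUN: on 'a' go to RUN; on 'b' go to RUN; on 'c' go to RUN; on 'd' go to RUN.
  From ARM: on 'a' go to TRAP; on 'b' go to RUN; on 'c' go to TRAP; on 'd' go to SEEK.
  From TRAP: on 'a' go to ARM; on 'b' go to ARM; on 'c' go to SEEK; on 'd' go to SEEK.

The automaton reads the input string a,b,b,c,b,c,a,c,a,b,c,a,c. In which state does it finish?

SEEK → RUN → RUN → RUN → RUN → RUN → RUN → RUN → RUN → RUN → RUN → RUN → RUN → RUN

RUN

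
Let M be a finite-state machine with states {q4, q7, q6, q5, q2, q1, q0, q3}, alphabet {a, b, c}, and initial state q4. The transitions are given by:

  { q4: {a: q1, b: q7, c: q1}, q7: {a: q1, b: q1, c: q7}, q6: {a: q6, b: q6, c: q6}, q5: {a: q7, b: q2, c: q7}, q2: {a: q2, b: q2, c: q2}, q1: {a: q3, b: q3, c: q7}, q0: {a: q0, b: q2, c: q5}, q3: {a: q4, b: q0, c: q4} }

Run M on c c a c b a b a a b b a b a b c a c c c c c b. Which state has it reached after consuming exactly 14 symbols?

q4 → q1 → q7 → q1 → q7 → q1 → q3 → q0 → q0 → q0 → q2 → q2 → q2 → q2 → q2
After 14 symbols: q2.

q2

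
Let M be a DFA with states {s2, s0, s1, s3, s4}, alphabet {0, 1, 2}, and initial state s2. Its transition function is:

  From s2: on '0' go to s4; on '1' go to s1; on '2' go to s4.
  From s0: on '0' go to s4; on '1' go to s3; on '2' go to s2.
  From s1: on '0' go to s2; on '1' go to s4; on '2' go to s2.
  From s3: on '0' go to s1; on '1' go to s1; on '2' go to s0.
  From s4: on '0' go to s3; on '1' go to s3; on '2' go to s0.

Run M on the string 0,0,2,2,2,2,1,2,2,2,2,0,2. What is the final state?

s0

s2 → s4 → s3 → s0 → s2 → s4 → s0 → s3 → s0 → s2 → s4 → s0 → s4 → s0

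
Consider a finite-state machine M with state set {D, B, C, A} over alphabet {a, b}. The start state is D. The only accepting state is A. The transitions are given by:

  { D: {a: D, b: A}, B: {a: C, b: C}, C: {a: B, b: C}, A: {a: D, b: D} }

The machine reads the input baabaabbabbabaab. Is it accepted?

start at D
read 'b': D → A
read 'a': A → D
read 'a': D → D
read 'b': D → A
read 'a': A → D
read 'a': D → D
read 'b': D → A
read 'b': A → D
read 'a': D → D
read 'b': D → A
read 'b': A → D
read 'a': D → D
read 'b': D → A
read 'a': A → D
read 'a': D → D
read 'b': D → A
End state A is accepting.

Yes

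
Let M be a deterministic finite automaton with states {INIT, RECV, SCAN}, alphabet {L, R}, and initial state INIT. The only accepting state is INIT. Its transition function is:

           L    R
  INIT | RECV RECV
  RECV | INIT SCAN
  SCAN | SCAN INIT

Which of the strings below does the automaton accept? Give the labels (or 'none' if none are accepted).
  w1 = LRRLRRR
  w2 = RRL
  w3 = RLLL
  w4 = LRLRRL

w3, w4

w1: INIT → RECV → SCAN → INIT → RECV → SCAN → INIT → RECV  → end RECV, rejected
w2: INIT → RECV → SCAN → SCAN  → end SCAN, rejected
w3: INIT → RECV → INIT → RECV → INIT  → end INIT, accepted
w4: INIT → RECV → SCAN → SCAN → INIT → RECV → INIT  → end INIT, accepted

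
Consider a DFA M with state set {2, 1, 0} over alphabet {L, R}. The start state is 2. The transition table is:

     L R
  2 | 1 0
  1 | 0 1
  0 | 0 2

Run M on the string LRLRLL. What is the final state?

start at 2
read 'L': 2 → 1
read 'R': 1 → 1
read 'L': 1 → 0
read 'R': 0 → 2
read 'L': 2 → 1
read 'L': 1 → 0

0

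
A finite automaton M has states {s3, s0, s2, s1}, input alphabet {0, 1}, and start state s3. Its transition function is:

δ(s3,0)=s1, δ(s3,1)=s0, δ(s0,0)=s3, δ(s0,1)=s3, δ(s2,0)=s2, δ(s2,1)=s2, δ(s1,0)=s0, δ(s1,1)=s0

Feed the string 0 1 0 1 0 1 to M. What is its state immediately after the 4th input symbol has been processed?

s3 → s1 → s0 → s3 → s0
After 4 symbols: s0.

s0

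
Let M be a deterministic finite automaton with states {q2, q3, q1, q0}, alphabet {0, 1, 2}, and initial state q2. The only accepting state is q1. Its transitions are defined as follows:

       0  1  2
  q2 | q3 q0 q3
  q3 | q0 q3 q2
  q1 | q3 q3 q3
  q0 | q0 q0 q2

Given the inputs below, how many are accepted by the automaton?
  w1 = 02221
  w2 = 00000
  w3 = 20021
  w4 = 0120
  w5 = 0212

w1:
  start at q2
  read '0': q2 → q3
  read '2': q3 → q2
  read '2': q2 → q3
  read '2': q3 → q2
  read '1': q2 → q0
  end q0, rejected
w2:
  start at q2
  read '0': q2 → q3
  read '0': q3 → q0
  read '0': q0 → q0
  read '0': q0 → q0
  read '0': q0 → q0
  end q0, rejected
w3:
  start at q2
  read '2': q2 → q3
  read '0': q3 → q0
  read '0': q0 → q0
  read '2': q0 → q2
  read '1': q2 → q0
  end q0, rejected
w4:
  start at q2
  read '0': q2 → q3
  read '1': q3 → q3
  read '2': q3 → q2
  read '0': q2 → q3
  end q3, rejected
w5:
  start at q2
  read '0': q2 → q3
  read '2': q3 → q2
  read '1': q2 → q0
  read '2': q0 → q2
  end q2, rejected

0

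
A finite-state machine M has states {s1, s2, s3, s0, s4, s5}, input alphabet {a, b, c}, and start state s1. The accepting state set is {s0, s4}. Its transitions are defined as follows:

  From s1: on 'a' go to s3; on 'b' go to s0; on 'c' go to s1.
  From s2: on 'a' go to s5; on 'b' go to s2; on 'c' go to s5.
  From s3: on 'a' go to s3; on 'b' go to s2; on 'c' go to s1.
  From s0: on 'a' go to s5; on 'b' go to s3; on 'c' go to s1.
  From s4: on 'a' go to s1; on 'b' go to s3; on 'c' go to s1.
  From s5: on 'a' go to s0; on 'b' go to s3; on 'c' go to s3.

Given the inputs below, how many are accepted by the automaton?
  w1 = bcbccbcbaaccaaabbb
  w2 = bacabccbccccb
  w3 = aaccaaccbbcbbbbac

w1: Trace: s1 -b-> s0 -c-> s1 -b-> s0 -c-> s1 -c-> s1 -b-> s0 -c-> s1 -b-> s0 -a-> s5 -a-> s0 -c-> s1 -c-> s1 -a-> s3 -a-> s3 -a-> s3 -b-> s2 -b-> s2 -b-> s2  → end s2, rejected
w2: Trace: s1 -b-> s0 -a-> s5 -c-> s3 -a-> s3 -b-> s2 -c-> s5 -c-> s3 -b-> s2 -c-> s5 -c-> s3 -c-> s1 -c-> s1 -b-> s0  → end s0, accepted
w3: Trace: s1 -a-> s3 -a-> s3 -c-> s1 -c-> s1 -a-> s3 -a-> s3 -c-> s1 -c-> s1 -b-> s0 -b-> s3 -c-> s1 -b-> s0 -b-> s3 -b-> s2 -b-> s2 -a-> s5 -c-> s3  → end s3, rejected

1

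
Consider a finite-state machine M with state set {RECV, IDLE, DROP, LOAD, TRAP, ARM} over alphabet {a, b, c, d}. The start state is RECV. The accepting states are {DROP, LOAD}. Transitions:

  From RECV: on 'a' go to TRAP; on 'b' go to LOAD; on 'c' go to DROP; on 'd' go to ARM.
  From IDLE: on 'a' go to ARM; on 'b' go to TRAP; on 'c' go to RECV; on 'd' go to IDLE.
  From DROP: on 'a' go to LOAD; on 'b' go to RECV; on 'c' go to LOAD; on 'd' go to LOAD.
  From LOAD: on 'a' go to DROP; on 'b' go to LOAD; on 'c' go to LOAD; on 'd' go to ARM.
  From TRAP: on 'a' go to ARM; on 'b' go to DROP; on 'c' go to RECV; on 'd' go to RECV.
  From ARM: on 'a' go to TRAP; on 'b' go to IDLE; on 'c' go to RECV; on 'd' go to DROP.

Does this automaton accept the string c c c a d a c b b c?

RECV → DROP → LOAD → LOAD → DROP → LOAD → DROP → LOAD → LOAD → LOAD → LOAD
End state LOAD is accepting.

Yes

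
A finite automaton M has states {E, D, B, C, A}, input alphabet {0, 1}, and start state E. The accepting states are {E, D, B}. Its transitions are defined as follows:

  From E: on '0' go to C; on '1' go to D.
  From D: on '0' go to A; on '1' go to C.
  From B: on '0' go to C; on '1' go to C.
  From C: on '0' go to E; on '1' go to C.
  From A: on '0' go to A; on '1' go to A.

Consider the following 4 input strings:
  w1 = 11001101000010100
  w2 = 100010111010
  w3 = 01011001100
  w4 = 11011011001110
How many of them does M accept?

w1:
  start at E
  read '1': E → D
  read '1': D → C
  read '0': C → E
  read '0': E → C
  read '1': C → C
  read '1': C → C
  read '0': C → E
  read '1': E → D
  read '0': D → A
  read '0': A → A
  read '0': A → A
  read '0': A → A
  read '1': A → A
  read '0': A → A
  read '1': A → A
  read '0': A → A
  read '0': A → A
  end A, rejected
w2:
  start at E
  read '1': E → D
  read '0': D → A
  read '0': A → A
  read '0': A → A
  read '1': A → A
  read '0': A → A
  read '1': A → A
  read '1': A → A
  read '1': A → A
  read '0': A → A
  read '1': A → A
  read '0': A → A
  end A, rejected
w3:
  start at E
  read '0': E → C
  read '1': C → C
  read '0': C → E
  read '1': E → D
  read '1': D → C
  read '0': C → E
  read '0': E → C
  read '1': C → C
  read '1': C → C
  read '0': C → E
  read '0': E → C
  end C, rejected
w4:
  start at E
  read '1': E → D
  read '1': D → C
  read '0': C → E
  read '1': E → D
  read '1': D → C
  read '0': C → E
  read '1': E → D
  read '1': D → C
  read '0': C → E
  read '0': E → C
  read '1': C → C
  read '1': C → C
  read '1': C → C
  read '0': C → E
  end E, accepted

1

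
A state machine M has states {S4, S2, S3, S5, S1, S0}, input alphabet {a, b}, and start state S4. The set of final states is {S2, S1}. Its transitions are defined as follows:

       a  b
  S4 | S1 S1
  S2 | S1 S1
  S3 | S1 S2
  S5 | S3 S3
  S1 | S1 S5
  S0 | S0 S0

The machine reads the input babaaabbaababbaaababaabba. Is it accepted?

Yes

S4 → S1 → S1 → S5 → S3 → S1 → S1 → S5 → S3 → S1 → S1 → S5 → S3 → S2 → S1 → S1 → S1 → S1 → S5 → S3 → S2 → S1 → S1 → S5 → S3 → S1
End state S1 is accepting.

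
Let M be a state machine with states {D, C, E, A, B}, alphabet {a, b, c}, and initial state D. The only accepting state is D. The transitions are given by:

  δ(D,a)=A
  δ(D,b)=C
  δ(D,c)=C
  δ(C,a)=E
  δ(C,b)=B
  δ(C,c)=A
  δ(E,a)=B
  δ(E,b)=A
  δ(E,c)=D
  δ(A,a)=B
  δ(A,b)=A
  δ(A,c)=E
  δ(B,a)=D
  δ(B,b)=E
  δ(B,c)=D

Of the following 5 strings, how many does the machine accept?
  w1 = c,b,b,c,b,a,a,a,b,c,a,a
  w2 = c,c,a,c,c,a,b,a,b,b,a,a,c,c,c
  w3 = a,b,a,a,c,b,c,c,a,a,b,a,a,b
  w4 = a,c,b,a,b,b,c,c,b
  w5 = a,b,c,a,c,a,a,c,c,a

1

w1:
  start at D
  read 'c': D → C
  read 'b': C → B
  read 'b': B → E
  read 'c': E → D
  read 'b': D → C
  read 'a': C → E
  read 'a': E → B
  read 'a': B → D
  read 'b': D → C
  read 'c': C → A
  read 'a': A → B
  read 'a': B → D
  end D, accepted
w2:
  start at D
  read 'c': D → C
  read 'c': C → A
  read 'a': A → B
  read 'c': B → D
  read 'c': D → C
  read 'a': C → E
  read 'b': E → A
  read 'a': A → B
  read 'b': B → E
  read 'b': E → A
  read 'a': A → B
  read 'a': B → D
  read 'c': D → C
  read 'c': C → A
  read 'c': A → E
  end E, rejected
w3:
  start at D
  read 'a': D → A
  read 'b': A → A
  read 'a': A → B
  read 'a': B → D
  read 'c': D → C
  read 'b': C → B
  read 'c': B → D
  read 'c': D → C
  read 'a': C → E
  read 'a': E → B
  read 'b': B → E
  read 'a': E → B
  read 'a': B → D
  read 'b': D → C
  end C, rejected
w4:
  start at D
  read 'a': D → A
  read 'c': A → E
  read 'b': E → A
  read 'a': A → B
  read 'b': B → E
  read 'b': E → A
  read 'c': A → E
  read 'c': E → D
  read 'b': D → C
  end C, rejected
w5:
  start at D
  read 'a': D → A
  read 'b': A → A
  read 'c': A → E
  read 'a': E → B
  read 'c': B → D
  read 'a': D → A
  read 'a': A → B
  read 'c': B → D
  read 'c': D → C
  read 'a': C → E
  end E, rejected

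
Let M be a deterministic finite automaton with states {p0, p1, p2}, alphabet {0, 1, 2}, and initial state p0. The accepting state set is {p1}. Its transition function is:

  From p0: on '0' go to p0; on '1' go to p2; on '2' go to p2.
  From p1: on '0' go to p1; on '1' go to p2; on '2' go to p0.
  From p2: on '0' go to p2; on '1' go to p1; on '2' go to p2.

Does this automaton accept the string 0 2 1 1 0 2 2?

No

p0 → p0 → p2 → p1 → p2 → p2 → p2 → p2
End state p2 is not accepting.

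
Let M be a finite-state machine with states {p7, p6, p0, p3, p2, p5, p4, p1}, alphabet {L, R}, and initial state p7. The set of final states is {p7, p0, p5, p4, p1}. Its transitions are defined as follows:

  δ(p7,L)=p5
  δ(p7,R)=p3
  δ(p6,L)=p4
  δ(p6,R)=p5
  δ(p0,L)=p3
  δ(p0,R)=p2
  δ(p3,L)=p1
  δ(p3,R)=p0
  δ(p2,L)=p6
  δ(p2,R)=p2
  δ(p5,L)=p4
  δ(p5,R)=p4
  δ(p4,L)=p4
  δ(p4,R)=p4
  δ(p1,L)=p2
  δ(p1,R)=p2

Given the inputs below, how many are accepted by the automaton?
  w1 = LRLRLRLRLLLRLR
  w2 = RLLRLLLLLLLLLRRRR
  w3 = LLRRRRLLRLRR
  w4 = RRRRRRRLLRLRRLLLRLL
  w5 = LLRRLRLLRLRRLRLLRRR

5

w1:
  start at p7
  read 'L': p7 → p5
  read 'R': p5 → p4
  read 'L': p4 → p4
  read 'R': p4 → p4
  read 'L': p4 → p4
  read 'R': p4 → p4
  read 'L': p4 → p4
  read 'R': p4 → p4
  read 'L': p4 → p4
  read 'L': p4 → p4
  read 'L': p4 → p4
  read 'R': p4 → p4
  read 'L': p4 → p4
  read 'R': p4 → p4
  end p4, accepted
w2:
  start at p7
  read 'R': p7 → p3
  read 'L': p3 → p1
  read 'L': p1 → p2
  read 'R': p2 → p2
  read 'L': p2 → p6
  read 'L': p6 → p4
  read 'L': p4 → p4
  read 'L': p4 → p4
  read 'L': p4 → p4
  read 'L': p4 → p4
  read 'L': p4 → p4
  read 'L': p4 → p4
  read 'L': p4 → p4
  read 'R': p4 → p4
  read 'R': p4 → p4
  read 'R': p4 → p4
  read 'R': p4 → p4
  end p4, accepted
w3:
  start at p7
  read 'L': p7 → p5
  read 'L': p5 → p4
  read 'R': p4 → p4
  read 'R': p4 → p4
  read 'R': p4 → p4
  read 'R': p4 → p4
  read 'L': p4 → p4
  read 'L': p4 → p4
  read 'R': p4 → p4
  read 'L': p4 → p4
  read 'R': p4 → p4
  read 'R': p4 → p4
  end p4, accepted
w4:
  start at p7
  read 'R': p7 → p3
  read 'R': p3 → p0
  read 'R': p0 → p2
  read 'R': p2 → p2
  read 'R': p2 → p2
  read 'R': p2 → p2
  read 'R': p2 → p2
  read 'L': p2 → p6
  read 'L': p6 → p4
  read 'R': p4 → p4
  read 'L': p4 → p4
  read 'R': p4 → p4
  read 'R': p4 → p4
  read 'L': p4 → p4
  read 'L': p4 → p4
  read 'L': p4 → p4
  read 'R': p4 → p4
  read 'L': p4 → p4
  read 'L': p4 → p4
  end p4, accepted
w5:
  start at p7
  read 'L': p7 → p5
  read 'L': p5 → p4
  read 'R': p4 → p4
  read 'R': p4 → p4
  read 'L': p4 → p4
  read 'R': p4 → p4
  read 'L': p4 → p4
  read 'L': p4 → p4
  read 'R': p4 → p4
  read 'L': p4 → p4
  read 'R': p4 → p4
  read 'R': p4 → p4
  read 'L': p4 → p4
  read 'R': p4 → p4
  read 'L': p4 → p4
  read 'L': p4 → p4
  read 'R': p4 → p4
  read 'R': p4 → p4
  read 'R': p4 → p4
  end p4, accepted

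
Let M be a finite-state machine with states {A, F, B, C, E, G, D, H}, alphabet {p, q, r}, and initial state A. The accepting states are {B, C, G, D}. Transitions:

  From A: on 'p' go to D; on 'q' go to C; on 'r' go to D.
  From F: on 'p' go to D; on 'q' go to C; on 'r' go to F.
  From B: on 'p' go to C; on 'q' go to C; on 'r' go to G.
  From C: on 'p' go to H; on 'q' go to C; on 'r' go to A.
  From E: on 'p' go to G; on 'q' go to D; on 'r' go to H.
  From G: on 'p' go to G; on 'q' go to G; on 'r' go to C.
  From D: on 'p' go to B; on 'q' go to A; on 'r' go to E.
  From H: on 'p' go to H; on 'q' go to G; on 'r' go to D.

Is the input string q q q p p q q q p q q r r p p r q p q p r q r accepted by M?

No

A → C → C → C → H → H → G → G → G → G → G → G → C → A → D → B → G → G → G → G → G → C → C → A
End state A is not accepting.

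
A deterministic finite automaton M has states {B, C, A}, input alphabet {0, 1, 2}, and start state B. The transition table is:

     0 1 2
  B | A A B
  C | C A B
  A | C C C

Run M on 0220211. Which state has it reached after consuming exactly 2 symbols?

C

start at B
read '0': B → A
read '2': A → C
After 2 symbols: C.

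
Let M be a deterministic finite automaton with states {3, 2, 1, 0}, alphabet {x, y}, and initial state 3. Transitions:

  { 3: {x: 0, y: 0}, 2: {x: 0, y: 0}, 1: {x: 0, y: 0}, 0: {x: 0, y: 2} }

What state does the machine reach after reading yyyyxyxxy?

Trace: 3 -y-> 0 -y-> 2 -y-> 0 -y-> 2 -x-> 0 -y-> 2 -x-> 0 -x-> 0 -y-> 2

2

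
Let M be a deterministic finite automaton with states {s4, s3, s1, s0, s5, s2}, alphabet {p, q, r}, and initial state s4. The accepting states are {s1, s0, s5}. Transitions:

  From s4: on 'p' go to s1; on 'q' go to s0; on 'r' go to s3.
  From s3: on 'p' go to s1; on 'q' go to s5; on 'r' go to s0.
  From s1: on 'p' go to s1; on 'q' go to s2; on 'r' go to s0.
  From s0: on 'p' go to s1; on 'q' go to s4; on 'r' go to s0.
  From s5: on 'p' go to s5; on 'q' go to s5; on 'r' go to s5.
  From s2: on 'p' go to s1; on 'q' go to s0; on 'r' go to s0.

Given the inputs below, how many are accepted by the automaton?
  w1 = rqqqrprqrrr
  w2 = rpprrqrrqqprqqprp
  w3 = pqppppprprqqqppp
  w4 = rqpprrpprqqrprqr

w1: s4 → s3 → s5 → s5 → s5 → s5 → s5 → s5 → s5 → s5 → s5 → s5  → end s5, accepted
w2: s4 → s3 → s1 → s1 → s0 → s0 → s4 → s3 → s0 → s4 → s0 → s1 → s0 → s4 → s0 → s1 → s0 → s1  → end s1, accepted
w3: s4 → s1 → s2 → s1 → s1 → s1 → s1 → s1 → s0 → s1 → s0 → s4 → s0 → s4 → s1 → s1 → s1  → end s1, accepted
w4: s4 → s3 → s5 → s5 → s5 → s5 → s5 → s5 → s5 → s5 → s5 → s5 → s5 → s5 → s5 → s5 → s5  → end s5, accepted

4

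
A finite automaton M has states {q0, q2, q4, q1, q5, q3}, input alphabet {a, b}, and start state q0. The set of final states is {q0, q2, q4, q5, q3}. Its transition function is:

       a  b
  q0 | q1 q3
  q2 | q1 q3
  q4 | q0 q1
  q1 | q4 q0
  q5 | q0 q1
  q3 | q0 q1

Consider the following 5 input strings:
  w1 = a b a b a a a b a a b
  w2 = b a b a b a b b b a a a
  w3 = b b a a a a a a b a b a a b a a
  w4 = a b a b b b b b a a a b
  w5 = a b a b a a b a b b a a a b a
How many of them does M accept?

w1: Trace: q0 -a-> q1 -b-> q0 -a-> q1 -b-> q0 -a-> q1 -a-> q4 -a-> q0 -b-> q3 -a-> q0 -a-> q1 -b-> q0  → end q0, accepted
w2: Trace: q0 -b-> q3 -a-> q0 -b-> q3 -a-> q0 -b-> q3 -a-> q0 -b-> q3 -b-> q1 -b-> q0 -a-> q1 -a-> q4 -a-> q0  → end q0, accepted
w3: Trace: q0 -b-> q3 -b-> q1 -a-> q4 -a-> q0 -a-> q1 -a-> q4 -a-> q0 -a-> q1 -b-> q0 -a-> q1 -b-> q0 -a-> q1 -a-> q4 -b-> q1 -a-> q4 -a-> q0  → end q0, accepted
w4: Trace: q0 -a-> q1 -b-> q0 -a-> q1 -b-> q0 -b-> q3 -b-> q1 -b-> q0 -b-> q3 -a-> q0 -a-> q1 -a-> q4 -b-> q1  → end q1, rejected
w5: Trace: q0 -a-> q1 -b-> q0 -a-> q1 -b-> q0 -a-> q1 -a-> q4 -b-> q1 -a-> q4 -b-> q1 -b-> q0 -a-> q1 -a-> q4 -a-> q0 -b-> q3 -a-> q0  → end q0, accepted

4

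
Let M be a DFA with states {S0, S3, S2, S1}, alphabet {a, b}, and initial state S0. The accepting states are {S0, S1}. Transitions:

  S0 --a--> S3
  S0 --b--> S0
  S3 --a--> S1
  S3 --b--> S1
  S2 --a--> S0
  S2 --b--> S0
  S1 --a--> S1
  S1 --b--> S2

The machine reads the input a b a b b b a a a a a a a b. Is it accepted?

Trace: S0 -a-> S3 -b-> S1 -a-> S1 -b-> S2 -b-> S0 -b-> S0 -a-> S3 -a-> S1 -a-> S1 -a-> S1 -a-> S1 -a-> S1 -a-> S1 -b-> S2
End state S2 is not accepting.

No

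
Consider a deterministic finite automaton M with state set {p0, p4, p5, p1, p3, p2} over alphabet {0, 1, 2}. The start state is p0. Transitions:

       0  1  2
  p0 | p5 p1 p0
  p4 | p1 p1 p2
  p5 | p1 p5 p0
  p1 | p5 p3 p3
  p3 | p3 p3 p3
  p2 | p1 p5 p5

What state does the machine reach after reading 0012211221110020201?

start at p0
read '0': p0 → p5
read '0': p5 → p1
read '1': p1 → p3
read '2': p3 → p3
read '2': p3 → p3
read '1': p3 → p3
read '1': p3 → p3
read '2': p3 → p3
read '2': p3 → p3
read '1': p3 → p3
read '1': p3 → p3
read '1': p3 → p3
read '0': p3 → p3
read '0': p3 → p3
read '2': p3 → p3
read '0': p3 → p3
read '2': p3 → p3
read '0': p3 → p3
read '1': p3 → p3

p3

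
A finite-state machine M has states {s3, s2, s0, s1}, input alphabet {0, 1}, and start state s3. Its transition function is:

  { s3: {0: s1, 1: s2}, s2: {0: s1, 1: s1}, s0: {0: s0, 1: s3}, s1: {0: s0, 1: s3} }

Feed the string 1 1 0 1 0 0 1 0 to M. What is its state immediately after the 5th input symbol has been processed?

Trace: s3 -1-> s2 -1-> s1 -0-> s0 -1-> s3 -0-> s1
After 5 symbols: s1.

s1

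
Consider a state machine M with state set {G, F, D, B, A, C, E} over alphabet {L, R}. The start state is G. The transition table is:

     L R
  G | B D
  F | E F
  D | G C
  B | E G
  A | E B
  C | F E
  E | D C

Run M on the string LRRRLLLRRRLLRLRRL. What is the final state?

Trace: G -L-> B -R-> G -R-> D -R-> C -L-> F -L-> E -L-> D -R-> C -R-> E -R-> C -L-> F -L-> E -R-> C -L-> F -R-> F -R-> F -L-> E

E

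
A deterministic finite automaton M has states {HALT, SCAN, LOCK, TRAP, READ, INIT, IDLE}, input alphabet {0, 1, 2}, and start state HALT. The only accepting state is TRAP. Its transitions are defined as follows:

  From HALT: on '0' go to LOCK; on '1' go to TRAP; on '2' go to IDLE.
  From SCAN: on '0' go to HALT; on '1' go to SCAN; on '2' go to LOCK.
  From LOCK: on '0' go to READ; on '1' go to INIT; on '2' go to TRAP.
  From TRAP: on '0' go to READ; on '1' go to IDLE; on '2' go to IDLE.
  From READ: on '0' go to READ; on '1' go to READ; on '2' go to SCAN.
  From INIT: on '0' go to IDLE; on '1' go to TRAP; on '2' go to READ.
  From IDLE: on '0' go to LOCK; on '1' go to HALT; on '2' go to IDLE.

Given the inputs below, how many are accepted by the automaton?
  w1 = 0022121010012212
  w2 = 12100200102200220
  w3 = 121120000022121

0

w1:
  start at HALT
  read '0': HALT → LOCK
  read '0': LOCK → READ
  read '2': READ → SCAN
  read '2': SCAN → LOCK
  read '1': LOCK → INIT
  read '2': INIT → READ
  read '1': READ → READ
  read '0': READ → READ
  read '1': READ → READ
  read '0': READ → READ
  read '0': READ → READ
  read '1': READ → READ
  read '2': READ → SCAN
  read '2': SCAN → LOCK
  read '1': LOCK → INIT
  read '2': INIT → READ
  end READ, rejected
w2:
  start at HALT
  read '1': HALT → TRAP
  read '2': TRAP → IDLE
  read '1': IDLE → HALT
  read '0': HALT → LOCK
  read '0': LOCK → READ
  read '2': READ → SCAN
  read '0': SCAN → HALT
  read '0': HALT → LOCK
  read '1': LOCK → INIT
  read '0': INIT → IDLE
  read '2': IDLE → IDLE
  read '2': IDLE → IDLE
  read '0': IDLE → LOCK
  read '0': LOCK → READ
  read '2': READ → SCAN
  read '2': SCAN → LOCK
  read '0': LOCK → READ
  end READ, rejected
w3:
  start at HALT
  read '1': HALT → TRAP
  read '2': TRAP → IDLE
  read '1': IDLE → HALT
  read '1': HALT → TRAP
  read '2': TRAP → IDLE
  read '0': IDLE → LOCK
  read '0': LOCK → READ
  read '0': READ → READ
  read '0': READ → READ
  read '0': READ → READ
  read '2': READ → SCAN
  read '2': SCAN → LOCK
  read '1': LOCK → INIT
  read '2': INIT → READ
  read '1': READ → READ
  end READ, rejected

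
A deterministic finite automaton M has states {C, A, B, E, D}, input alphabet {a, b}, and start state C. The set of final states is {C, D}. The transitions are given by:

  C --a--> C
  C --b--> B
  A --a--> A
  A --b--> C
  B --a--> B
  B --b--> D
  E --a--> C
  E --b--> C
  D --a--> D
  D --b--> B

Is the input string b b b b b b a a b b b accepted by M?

start at C
read 'b': C → B
read 'b': B → D
read 'b': D → B
read 'b': B → D
read 'b': D → B
read 'b': B → D
read 'a': D → D
read 'a': D → D
read 'b': D → B
read 'b': B → D
read 'b': D → B
End state B is not accepting.

No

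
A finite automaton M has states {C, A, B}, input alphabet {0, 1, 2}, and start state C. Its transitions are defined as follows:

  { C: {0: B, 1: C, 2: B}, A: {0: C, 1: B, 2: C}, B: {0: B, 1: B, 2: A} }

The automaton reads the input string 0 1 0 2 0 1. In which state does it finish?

C

C → B → B → B → A → C → C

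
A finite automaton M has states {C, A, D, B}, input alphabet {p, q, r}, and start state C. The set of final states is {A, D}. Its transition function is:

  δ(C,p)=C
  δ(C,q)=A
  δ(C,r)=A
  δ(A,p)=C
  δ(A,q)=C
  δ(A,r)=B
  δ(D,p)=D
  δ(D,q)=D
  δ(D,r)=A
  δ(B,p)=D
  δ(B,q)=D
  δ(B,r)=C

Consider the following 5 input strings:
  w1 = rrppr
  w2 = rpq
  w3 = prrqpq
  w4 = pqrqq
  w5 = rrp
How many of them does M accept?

w1: Trace: C -r-> A -r-> B -p-> D -p-> D -r-> A  → end A, accepted
w2: Trace: C -r-> A -p-> C -q-> A  → end A, accepted
w3: Trace: C -p-> C -r-> A -r-> B -q-> D -p-> D -q-> D  → end D, accepted
w4: Trace: C -p-> C -q-> A -r-> B -q-> D -q-> D  → end D, accepted
w5: Trace: C -r-> A -r-> B -p-> D  → end D, accepted

5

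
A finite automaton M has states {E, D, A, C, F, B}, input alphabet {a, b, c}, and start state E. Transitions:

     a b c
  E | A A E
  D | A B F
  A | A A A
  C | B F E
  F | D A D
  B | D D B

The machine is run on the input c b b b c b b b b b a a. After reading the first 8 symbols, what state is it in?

A

start at E
read 'c': E → E
read 'b': E → A
read 'b': A → A
read 'b': A → A
read 'c': A → A
read 'b': A → A
read 'b': A → A
read 'b': A → A
After 8 symbols: A.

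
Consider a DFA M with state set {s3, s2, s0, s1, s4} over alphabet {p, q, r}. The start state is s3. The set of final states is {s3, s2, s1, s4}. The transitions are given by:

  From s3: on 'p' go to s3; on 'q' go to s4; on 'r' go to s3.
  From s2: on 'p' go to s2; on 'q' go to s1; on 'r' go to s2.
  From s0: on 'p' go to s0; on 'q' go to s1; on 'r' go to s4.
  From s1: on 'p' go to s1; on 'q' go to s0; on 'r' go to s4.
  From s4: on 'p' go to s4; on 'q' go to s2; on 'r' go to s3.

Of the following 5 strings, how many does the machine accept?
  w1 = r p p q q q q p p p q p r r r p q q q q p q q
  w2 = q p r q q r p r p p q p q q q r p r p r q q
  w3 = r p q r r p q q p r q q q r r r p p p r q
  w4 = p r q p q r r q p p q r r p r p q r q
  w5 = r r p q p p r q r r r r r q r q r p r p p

4

w1: s3 → s3 → s3 → s3 → s4 → s2 → s1 → s0 → s0 → s0 → s0 → s1 → s1 → s4 → s3 → s3 → s3 → s4 → s2 → s1 → s0 → s0 → s1 → s0  → end s0, rejected
w2: s3 → s4 → s4 → s3 → s4 → s2 → s2 → s2 → s2 → s2 → s2 → s1 → s1 → s0 → s1 → s0 → s4 → s4 → s3 → s3 → s3 → s4 → s2  → end s2, accepted
w3: s3 → s3 → s3 → s4 → s3 → s3 → s3 → s4 → s2 → s2 → s2 → s1 → s0 → s1 → s4 → s3 → s3 → s3 → s3 → s3 → s3 → s4  → end s4, accepted
w4: s3 → s3 → s3 → s4 → s4 → s2 → s2 → s2 → s1 → s1 → s1 → s0 → s4 → s3 → s3 → s3 → s3 → s4 → s3 → s4  → end s4, accepted
w5: s3 → s3 → s3 → s3 → s4 → s4 → s4 → s3 → s4 → s3 → s3 → s3 → s3 → s3 → s4 → s3 → s4 → s3 → s3 → s3 → s3 → s3  → end s3, accepted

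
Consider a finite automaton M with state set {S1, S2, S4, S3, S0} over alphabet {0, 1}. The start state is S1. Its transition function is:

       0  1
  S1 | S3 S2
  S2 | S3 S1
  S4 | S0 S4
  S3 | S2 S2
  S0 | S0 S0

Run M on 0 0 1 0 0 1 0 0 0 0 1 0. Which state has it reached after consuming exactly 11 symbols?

Trace: S1 -0-> S3 -0-> S2 -1-> S1 -0-> S3 -0-> S2 -1-> S1 -0-> S3 -0-> S2 -0-> S3 -0-> S2 -1-> S1
After 11 symbols: S1.

S1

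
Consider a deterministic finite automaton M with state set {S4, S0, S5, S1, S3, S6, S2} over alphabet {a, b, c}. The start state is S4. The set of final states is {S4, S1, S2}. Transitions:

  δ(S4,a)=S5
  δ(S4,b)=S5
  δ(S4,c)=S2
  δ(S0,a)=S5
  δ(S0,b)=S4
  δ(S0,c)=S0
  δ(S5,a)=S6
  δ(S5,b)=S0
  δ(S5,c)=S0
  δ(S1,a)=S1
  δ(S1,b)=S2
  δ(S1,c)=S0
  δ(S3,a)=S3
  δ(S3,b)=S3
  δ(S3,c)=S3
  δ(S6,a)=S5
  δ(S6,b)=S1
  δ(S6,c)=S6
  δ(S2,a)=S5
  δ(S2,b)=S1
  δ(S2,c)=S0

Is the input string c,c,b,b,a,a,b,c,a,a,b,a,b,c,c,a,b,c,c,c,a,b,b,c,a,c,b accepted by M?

Yes

start at S4
read 'c': S4 → S2
read 'c': S2 → S0
read 'b': S0 → S4
read 'b': S4 → S5
read 'a': S5 → S6
read 'a': S6 → S5
read 'b': S5 → S0
read 'c': S0 → S0
read 'a': S0 → S5
read 'a': S5 → S6
read 'b': S6 → S1
read 'a': S1 → S1
read 'b': S1 → S2
read 'c': S2 → S0
read 'c': S0 → S0
read 'a': S0 → S5
read 'b': S5 → S0
read 'c': S0 → S0
read 'c': S0 → S0
read 'c': S0 → S0
read 'a': S0 → S5
read 'b': S5 → S0
read 'b': S0 → S4
read 'c': S4 → S2
read 'a': S2 → S5
read 'c': S5 → S0
read 'b': S0 → S4
End state S4 is accepting.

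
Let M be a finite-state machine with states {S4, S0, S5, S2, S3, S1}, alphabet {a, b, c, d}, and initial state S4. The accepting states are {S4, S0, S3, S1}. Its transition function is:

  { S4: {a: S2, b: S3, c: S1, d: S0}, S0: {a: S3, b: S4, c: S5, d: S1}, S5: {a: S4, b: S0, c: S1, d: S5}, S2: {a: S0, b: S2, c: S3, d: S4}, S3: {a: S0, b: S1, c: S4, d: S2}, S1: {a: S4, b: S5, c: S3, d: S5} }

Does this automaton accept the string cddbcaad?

Yes

start at S4
read 'c': S4 → S1
read 'd': S1 → S5
read 'd': S5 → S5
read 'b': S5 → S0
read 'c': S0 → S5
read 'a': S5 → S4
read 'a': S4 → S2
read 'd': S2 → S4
End state S4 is accepting.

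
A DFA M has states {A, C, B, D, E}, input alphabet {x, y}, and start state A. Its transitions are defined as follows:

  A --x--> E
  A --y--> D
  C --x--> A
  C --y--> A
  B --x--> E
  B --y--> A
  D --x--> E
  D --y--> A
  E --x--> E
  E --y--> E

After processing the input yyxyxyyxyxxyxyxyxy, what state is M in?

E

start at A
read 'y': A → D
read 'y': D → A
read 'x': A → E
read 'y': E → E
read 'x': E → E
read 'y': E → E
read 'y': E → E
read 'x': E → E
read 'y': E → E
read 'x': E → E
read 'x': E → E
read 'y': E → E
read 'x': E → E
read 'y': E → E
read 'x': E → E
read 'y': E → E
read 'x': E → E
read 'y': E → E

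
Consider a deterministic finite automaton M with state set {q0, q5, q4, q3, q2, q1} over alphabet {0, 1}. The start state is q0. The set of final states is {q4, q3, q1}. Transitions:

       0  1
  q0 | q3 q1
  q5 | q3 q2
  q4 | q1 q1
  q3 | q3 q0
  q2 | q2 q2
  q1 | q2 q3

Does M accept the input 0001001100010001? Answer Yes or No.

Trace: q0 -0-> q3 -0-> q3 -0-> q3 -1-> q0 -0-> q3 -0-> q3 -1-> q0 -1-> q1 -0-> q2 -0-> q2 -0-> q2 -1-> q2 -0-> q2 -0-> q2 -0-> q2 -1-> q2
End state q2 is not accepting.

No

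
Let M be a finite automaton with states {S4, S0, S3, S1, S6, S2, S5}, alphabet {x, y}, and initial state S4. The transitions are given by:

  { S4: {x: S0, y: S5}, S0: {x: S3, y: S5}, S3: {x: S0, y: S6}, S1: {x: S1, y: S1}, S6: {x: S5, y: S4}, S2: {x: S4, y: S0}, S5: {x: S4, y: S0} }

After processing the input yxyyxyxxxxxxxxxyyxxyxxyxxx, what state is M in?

start at S4
read 'y': S4 → S5
read 'x': S5 → S4
read 'y': S4 → S5
read 'y': S5 → S0
read 'x': S0 → S3
read 'y': S3 → S6
read 'x': S6 → S5
read 'x': S5 → S4
read 'x': S4 → S0
read 'x': S0 → S3
read 'x': S3 → S0
read 'x': S0 → S3
read 'x': S3 → S0
read 'x': S0 → S3
read 'x': S3 → S0
read 'y': S0 → S5
read 'y': S5 → S0
read 'x': S0 → S3
read 'x': S3 → S0
read 'y': S0 → S5
read 'x': S5 → S4
read 'x': S4 → S0
read 'y': S0 → S5
read 'x': S5 → S4
read 'x': S4 → S0
read 'x': S0 → S3

S3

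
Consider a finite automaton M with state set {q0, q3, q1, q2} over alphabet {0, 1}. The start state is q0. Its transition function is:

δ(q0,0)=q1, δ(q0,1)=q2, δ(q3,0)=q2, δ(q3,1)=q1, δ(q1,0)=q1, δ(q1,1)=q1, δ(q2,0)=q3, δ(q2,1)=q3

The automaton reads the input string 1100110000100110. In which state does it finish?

q1

start at q0
read '1': q0 → q2
read '1': q2 → q3
read '0': q3 → q2
read '0': q2 → q3
read '1': q3 → q1
read '1': q1 → q1
read '0': q1 → q1
read '0': q1 → q1
read '0': q1 → q1
read '0': q1 → q1
read '1': q1 → q1
read '0': q1 → q1
read '0': q1 → q1
read '1': q1 → q1
read '1': q1 → q1
read '0': q1 → q1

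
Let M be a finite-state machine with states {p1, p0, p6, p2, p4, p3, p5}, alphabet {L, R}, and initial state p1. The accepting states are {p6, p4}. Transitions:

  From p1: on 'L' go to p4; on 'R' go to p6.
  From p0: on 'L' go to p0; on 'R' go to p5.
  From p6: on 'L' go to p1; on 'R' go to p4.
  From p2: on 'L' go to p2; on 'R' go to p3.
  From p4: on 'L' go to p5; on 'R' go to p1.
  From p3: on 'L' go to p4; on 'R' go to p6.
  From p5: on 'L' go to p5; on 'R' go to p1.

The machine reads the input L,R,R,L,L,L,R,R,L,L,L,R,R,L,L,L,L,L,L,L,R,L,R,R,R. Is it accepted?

Yes

p1 → p4 → p1 → p6 → p1 → p4 → p5 → p1 → p6 → p1 → p4 → p5 → p1 → p6 → p1 → p4 → p5 → p5 → p5 → p5 → p5 → p1 → p4 → p1 → p6 → p4
End state p4 is accepting.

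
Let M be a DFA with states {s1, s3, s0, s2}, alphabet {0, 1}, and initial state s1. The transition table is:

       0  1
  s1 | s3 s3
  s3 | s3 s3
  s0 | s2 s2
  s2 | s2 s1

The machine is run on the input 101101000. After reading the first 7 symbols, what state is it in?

s1 → s3 → s3 → s3 → s3 → s3 → s3 → s3
After 7 symbols: s3.

s3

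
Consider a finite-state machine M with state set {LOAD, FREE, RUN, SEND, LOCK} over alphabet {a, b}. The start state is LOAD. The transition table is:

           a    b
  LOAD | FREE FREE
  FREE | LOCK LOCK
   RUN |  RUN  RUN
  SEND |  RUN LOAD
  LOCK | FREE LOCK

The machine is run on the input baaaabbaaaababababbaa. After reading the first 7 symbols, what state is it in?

LOCK

Trace: LOAD -b-> FREE -a-> LOCK -a-> FREE -a-> LOCK -a-> FREE -b-> LOCK -b-> LOCK
After 7 symbols: LOCK.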